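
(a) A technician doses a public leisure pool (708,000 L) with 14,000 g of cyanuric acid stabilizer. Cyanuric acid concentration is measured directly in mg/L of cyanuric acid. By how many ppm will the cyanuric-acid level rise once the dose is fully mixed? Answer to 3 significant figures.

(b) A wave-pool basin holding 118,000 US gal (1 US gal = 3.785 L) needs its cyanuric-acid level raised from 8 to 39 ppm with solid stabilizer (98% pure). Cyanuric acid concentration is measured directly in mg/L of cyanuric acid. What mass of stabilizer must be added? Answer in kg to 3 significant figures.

(a) Rise: 14,000 g / 708,000 L × 1000 = 19.77 mg/L.

(b) Volume: 118,000 US gal × 3.785 L/gal = 446,630 L.
(b) CYA to add: (39 − 8) = 31 mg/L × 446,630 L = 13,850 g cyanuric acid.
(b) At 98% purity: 13,850 / 0.98 = 14,130 g product.

(a) 19.8 ppm; (b) 14.1 kg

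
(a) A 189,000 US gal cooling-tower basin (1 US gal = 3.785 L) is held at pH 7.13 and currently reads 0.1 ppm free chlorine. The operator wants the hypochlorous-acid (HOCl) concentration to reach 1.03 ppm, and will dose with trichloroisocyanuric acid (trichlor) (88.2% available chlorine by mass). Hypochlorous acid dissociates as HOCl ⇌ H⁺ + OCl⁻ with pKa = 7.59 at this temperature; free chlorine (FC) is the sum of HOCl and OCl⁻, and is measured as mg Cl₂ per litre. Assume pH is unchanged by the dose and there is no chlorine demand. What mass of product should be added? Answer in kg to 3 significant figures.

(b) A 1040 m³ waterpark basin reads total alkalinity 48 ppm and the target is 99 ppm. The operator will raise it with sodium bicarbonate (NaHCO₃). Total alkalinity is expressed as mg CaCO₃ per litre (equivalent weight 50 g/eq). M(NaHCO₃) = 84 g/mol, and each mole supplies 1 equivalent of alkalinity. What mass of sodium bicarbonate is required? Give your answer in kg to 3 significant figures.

(a) Volume: 189,000 US gal × 3.785 L/gal = 715,365 L.
(a) [OCl⁻]/[HOCl] = 10^(pH − pKa) = 10^(7.13 − 7.59) = 0.3467; fraction as HOCl = 1/(1 + 0.3467) = 0.7425.
(a) Free chlorine required for 1.03 ppm HOCl: 1.03 / 0.7425 = 1.387 ppm.
(a) FC to add: 1.387 − 0.1 = 1.287 mg/L as Cl₂.
(a) Cl₂ equivalent: 1.287 mg/L × 715,365 L = 920.8 g.
(a) Product at 88.2% available Cl: 920.8 / 0.882 = 1044 g.

(b) Volume: 1040 m³ = 1,040,000 L.
(b) Alkalinity to add: (99 − 48) = 51 mg/L as CaCO₃ × 1,040,000 L = 53,040 g as CaCO₃.
(b) Equivalents: 53,040 g ÷ 50 g/eq = 1061 eq.
(b) NaHCO₃ supplies 1 eq per mole → 1061 mol.
(b) Mass: 1061 mol × 84 g/mol = 89,110 g.

(a) 1.04 kg; (b) 89.1 kg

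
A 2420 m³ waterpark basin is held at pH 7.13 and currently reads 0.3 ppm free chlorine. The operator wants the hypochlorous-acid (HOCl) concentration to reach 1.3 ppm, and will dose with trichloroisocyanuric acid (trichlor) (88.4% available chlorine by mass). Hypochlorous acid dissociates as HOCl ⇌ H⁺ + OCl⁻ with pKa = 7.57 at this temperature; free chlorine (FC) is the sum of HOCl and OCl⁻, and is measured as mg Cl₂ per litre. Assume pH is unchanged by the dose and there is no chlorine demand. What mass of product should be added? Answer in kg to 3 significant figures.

4.03 kg

Volume: 2420 m³ = 2,420,000 L.
[OCl⁻]/[HOCl] = 10^(pH − pKa) = 10^(7.13 − 7.57) = 0.3631; fraction as HOCl = 1/(1 + 0.3631) = 0.7336.
Free chlorine required for 1.3 ppm HOCl: 1.3 / 0.7336 = 1.772 ppm.
FC to add: 1.772 − 0.3 = 1.472 mg/L as Cl₂.
Cl₂ equivalent: 1.472 mg/L × 2,420,000 L = 3562 g.
Product at 88.4% available Cl: 3562 / 0.884 = 4030 g.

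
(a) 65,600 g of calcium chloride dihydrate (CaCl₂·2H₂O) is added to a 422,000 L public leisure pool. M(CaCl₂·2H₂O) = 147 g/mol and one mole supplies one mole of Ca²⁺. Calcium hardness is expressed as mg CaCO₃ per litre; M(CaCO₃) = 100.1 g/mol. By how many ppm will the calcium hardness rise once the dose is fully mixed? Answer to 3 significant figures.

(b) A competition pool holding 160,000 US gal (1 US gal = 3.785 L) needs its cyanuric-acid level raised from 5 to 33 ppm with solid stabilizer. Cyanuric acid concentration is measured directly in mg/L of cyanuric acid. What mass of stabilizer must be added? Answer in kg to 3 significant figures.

(a) 106 ppm; (b) 17.0 kg

(a) Moles of Ca²⁺: 65,600 g ÷ 147 g/mol = 446.3 mol.
(a) As CaCO₃: 446.3 mol × 100.1 g/mol = 44,670 g.
(a) Rise: 44,670 g / 422,000 L × 1000 = 105.9 mg/L.

(b) Volume: 160,000 US gal × 3.785 L/gal = 605,600 L.
(b) CYA to add: (33 − 5) = 28 mg/L × 605,600 L = 16,960 g cyanuric acid.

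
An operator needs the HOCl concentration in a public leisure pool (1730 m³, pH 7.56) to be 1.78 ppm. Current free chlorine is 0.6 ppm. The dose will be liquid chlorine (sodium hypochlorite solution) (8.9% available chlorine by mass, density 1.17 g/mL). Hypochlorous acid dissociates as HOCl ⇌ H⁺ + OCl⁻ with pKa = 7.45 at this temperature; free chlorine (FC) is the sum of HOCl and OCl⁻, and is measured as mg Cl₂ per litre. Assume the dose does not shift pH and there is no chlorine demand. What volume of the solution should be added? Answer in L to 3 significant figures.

Volume: 1730 m³ = 1,730,000 L.
[OCl⁻]/[HOCl] = 10^(pH − pKa) = 10^(7.56 − 7.45) = 1.288; fraction as HOCl = 1/(1 + 1.288) = 0.437.
Free chlorine required for 1.78 ppm HOCl: 1.78 / 0.437 = 4.073 ppm.
FC to add: 4.073 − 0.6 = 3.473 mg/L as Cl₂.
Cl₂ equivalent: 3.473 mg/L × 1,730,000 L = 6008 g.
Product at 8.9% available Cl: 6008 / 0.089 = 67,510 g.
Volume: 67,510 g ÷ 1.17 g/mL = 57,700 mL.

57.7 L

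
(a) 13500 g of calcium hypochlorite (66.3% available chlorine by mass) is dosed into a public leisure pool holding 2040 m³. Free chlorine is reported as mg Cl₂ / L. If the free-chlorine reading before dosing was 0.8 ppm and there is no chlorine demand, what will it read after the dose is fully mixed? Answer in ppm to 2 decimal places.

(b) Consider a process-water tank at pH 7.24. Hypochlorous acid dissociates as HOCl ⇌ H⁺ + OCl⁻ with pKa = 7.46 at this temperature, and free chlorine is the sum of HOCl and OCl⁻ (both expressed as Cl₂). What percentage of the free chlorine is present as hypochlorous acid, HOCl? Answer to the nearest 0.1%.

(a) Volume: 2040 m³ = 2,040,000 L.
(a) Available chlorine delivered: 13,500 g × 0.663 = 8950 g as Cl₂.
(a) Concentration rise: 8950 g / 2,040,000 L = 4.388 mg/L = 4.39 ppm.
(a) Final FC: 0.8 + 4.39 = 5.19 ppm.

(b) [OCl⁻]/[HOCl] = 10^(pH − pKa) = 10^(7.24 − 7.46) = 10^-0.22 = 0.6026.
(b) Fraction as HOCl = 1 / (1 + 0.6026) = 0.624.

(a) 5.19 ppm; (b) 62.4%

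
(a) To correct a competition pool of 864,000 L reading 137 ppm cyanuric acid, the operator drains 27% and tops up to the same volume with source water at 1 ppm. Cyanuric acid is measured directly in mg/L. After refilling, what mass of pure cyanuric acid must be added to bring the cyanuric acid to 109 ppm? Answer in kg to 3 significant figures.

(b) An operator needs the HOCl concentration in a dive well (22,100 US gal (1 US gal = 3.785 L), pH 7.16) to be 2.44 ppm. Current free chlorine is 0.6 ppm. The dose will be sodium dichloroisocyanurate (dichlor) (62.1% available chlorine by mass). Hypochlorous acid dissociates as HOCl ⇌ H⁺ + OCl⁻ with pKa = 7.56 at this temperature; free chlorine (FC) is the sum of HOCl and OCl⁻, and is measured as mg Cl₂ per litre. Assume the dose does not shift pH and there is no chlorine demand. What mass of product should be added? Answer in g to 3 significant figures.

(a) 7.53 kg; (b) 379 g

(a) After draining 27% and refilling: 137 × 0.73 + 1 × 0.27 = 100.28 ppm.
(a) Deficit to target: 109 − 100.28 = 8.72 mg/L.
(a) Mass: 8.72 mg/L × 864,000 L = 7534 g cyanuric acid.

(b) Volume: 22,100 US gal × 3.785 L/gal = 83,648 L.
(b) [OCl⁻]/[HOCl] = 10^(pH − pKa) = 10^(7.16 − 7.56) = 0.3981; fraction as HOCl = 1/(1 + 0.3981) = 0.7153.
(b) Free chlorine required for 2.44 ppm HOCl: 2.44 / 0.7153 = 3.411 ppm.
(b) FC to add: 3.411 − 0.6 = 2.811 mg/L as Cl₂.
(b) Cl₂ equivalent: 2.811 mg/L × 83,648 L = 235.2 g.
(b) Product at 62.1% available Cl: 235.2 / 0.621 = 378.7 g.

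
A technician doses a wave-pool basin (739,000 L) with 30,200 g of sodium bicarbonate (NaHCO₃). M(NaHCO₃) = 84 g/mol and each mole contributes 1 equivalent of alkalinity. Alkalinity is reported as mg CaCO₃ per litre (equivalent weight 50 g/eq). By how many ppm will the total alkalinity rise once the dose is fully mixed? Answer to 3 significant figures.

Moles of NaHCO₃: 30,200 g ÷ 84 g/mol = 359.5 mol → 359.5 eq of alkalinity.
As CaCO₃: 359.5 eq × 50 g/eq = 17,980 g.
Rise: 17,980 g / 739,000 L × 1000 = 24.33 mg/L.

24.3 ppm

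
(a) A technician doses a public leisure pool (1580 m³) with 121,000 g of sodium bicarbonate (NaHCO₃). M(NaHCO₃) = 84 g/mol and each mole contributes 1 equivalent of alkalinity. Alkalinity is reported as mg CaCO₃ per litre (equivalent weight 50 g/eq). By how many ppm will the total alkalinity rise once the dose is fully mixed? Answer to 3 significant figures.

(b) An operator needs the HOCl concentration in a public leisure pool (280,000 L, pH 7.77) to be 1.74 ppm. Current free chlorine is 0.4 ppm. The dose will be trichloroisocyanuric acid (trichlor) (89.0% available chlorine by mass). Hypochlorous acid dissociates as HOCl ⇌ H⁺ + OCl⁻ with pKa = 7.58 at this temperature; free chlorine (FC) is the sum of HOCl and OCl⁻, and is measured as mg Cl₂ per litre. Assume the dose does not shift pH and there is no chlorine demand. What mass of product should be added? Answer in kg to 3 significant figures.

(a) Volume: 1580 m³ = 1,580,000 L.
(a) Moles of NaHCO₃: 121,000 g ÷ 84 g/mol = 1440 mol → 1440 eq of alkalinity.
(a) As CaCO₃: 1440 eq × 50 g/eq = 72,020 g.
(a) Rise: 72,020 g / 1,580,000 L × 1000 = 45.58 mg/L.

(b) [OCl⁻]/[HOCl] = 10^(pH − pKa) = 10^(7.77 − 7.58) = 1.549; fraction as HOCl = 1/(1 + 1.549) = 0.3923.
(b) Free chlorine required for 1.74 ppm HOCl: 1.74 / 0.3923 = 4.435 ppm.
(b) FC to add: 4.435 − 0.4 = 4.035 mg/L as Cl₂.
(b) Cl₂ equivalent: 4.035 mg/L × 280,000 L = 1130 g.
(b) Product at 89.0% available Cl: 1130 / 0.89 = 1269 g.

(a) 45.6 ppm; (b) 1.27 kg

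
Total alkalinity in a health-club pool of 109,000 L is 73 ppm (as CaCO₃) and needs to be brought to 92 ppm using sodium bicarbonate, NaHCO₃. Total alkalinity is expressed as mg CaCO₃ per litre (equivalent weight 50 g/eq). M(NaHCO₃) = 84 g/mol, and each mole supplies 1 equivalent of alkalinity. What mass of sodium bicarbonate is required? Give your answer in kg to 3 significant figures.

3.48 kg

Alkalinity to add: (92 − 73) = 19 mg/L as CaCO₃ × 109,000 L = 2071 g as CaCO₃.
Equivalents: 2071 g ÷ 50 g/eq = 41.42 eq.
NaHCO₃ supplies 1 eq per mole → 41.42 mol.
Mass: 41.42 mol × 84 g/mol = 3479 g.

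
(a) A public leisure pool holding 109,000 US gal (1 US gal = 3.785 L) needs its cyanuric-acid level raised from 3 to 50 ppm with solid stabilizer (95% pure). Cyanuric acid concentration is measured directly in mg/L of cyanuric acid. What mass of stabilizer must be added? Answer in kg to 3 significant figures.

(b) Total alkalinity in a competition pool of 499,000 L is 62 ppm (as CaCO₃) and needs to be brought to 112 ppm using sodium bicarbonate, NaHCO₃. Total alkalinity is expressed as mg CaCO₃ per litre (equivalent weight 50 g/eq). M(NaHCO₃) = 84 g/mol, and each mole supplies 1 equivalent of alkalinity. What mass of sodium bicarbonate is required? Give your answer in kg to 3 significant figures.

(a) 20.4 kg; (b) 41.9 kg

(a) Volume: 109,000 US gal × 3.785 L/gal = 412,565 L.
(a) CYA to add: (50 − 3) = 47 mg/L × 412,565 L = 19,390 g cyanuric acid.
(a) At 95% purity: 19,390 / 0.95 = 20,410 g product.

(b) Alkalinity to add: (112 − 62) = 50 mg/L as CaCO₃ × 499,000 L = 24,950 g as CaCO₃.
(b) Equivalents: 24,950 g ÷ 50 g/eq = 499 eq.
(b) NaHCO₃ supplies 1 eq per mole → 499 mol.
(b) Mass: 499 mol × 84 g/mol = 41,920 g.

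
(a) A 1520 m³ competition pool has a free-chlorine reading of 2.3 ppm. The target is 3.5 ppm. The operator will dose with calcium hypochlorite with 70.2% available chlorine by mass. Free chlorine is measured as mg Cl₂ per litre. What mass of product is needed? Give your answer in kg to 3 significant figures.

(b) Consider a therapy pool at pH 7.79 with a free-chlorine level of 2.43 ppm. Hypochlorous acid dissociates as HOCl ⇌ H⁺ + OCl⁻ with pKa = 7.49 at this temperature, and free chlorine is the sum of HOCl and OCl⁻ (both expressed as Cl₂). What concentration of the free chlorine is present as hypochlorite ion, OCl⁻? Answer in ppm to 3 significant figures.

(a) 2.60 kg; (b) 1.62 ppm

(a) Volume: 1520 m³ = 1,520,000 L.
(a) Chlorine deficit: 3.5 − 2.3 = 1.2 ppm = 1.2 mg/L as Cl₂.
(a) Cl₂ equivalent needed: 1.2 mg/L × 1,520,000 L = 1,824,000 mg = 1824 g.
(a) Product at 70.2% available chlorine: 1824 / 0.702 = 2598 g.

(b) [OCl⁻]/[HOCl] = 10^(pH − pKa) = 10^(7.79 − 7.49) = 10^0.30 = 1.995.
(b) Fraction as HOCl = 1 / (1 + 1.995) = 0.3339.
(b) OCl⁻ = (1 − 0.3339) × 2.43 ppm = 1.619 ppm.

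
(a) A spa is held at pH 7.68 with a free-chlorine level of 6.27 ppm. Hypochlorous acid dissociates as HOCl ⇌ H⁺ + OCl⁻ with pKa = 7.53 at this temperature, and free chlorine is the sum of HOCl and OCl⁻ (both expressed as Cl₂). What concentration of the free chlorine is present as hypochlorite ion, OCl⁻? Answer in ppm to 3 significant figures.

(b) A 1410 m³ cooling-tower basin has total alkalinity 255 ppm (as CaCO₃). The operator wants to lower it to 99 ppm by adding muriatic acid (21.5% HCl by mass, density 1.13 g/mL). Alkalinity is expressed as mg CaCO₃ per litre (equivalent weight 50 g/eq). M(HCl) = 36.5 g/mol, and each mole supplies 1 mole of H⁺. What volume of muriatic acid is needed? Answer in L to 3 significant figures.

(a) [OCl⁻]/[HOCl] = 10^(pH − pKa) = 10^(7.68 − 7.53) = 10^0.15 = 1.413.
(a) Fraction as HOCl = 1 / (1 + 1.413) = 0.4145.
(a) OCl⁻ = (1 − 0.4145) × 6.27 ppm = 3.671 ppm.

(b) Volume: 1410 m³ = 1,410,000 L.
(b) Alkalinity to neutralize: (255 − 99) = 156 mg/L as CaCO₃ × 1,410,000 L = 220,000 g as CaCO₃.
(b) Equivalents of H⁺ required: 220,000 ÷ 50 g/eq = 4399 eq = 4399 mol HCl.
(b) Mass of HCl: 4399 × 36.5 = 160,600 g.
(b) Mass of 21.5% solution: 160,600 / 0.215 = 746,800 g.
(b) Volume: 746,800 g ÷ 1.13 g/mL = 660,900 mL.

(a) 3.67 ppm; (b) 661 L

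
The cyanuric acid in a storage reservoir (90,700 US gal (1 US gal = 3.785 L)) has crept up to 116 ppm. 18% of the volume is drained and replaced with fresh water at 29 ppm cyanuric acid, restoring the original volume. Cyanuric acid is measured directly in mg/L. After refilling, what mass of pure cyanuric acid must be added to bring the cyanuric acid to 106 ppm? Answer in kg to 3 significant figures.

Volume: 90,700 US gal × 3.785 L/gal = 343,300 L.
After draining 18% and refilling: 116 × 0.82 + 29 × 0.18 = 100.34 ppm.
Deficit to target: 106 − 100.34 = 5.66 mg/L.
Mass: 5.66 mg/L × 343,300 L = 1943 g cyanuric acid.

1.94 kg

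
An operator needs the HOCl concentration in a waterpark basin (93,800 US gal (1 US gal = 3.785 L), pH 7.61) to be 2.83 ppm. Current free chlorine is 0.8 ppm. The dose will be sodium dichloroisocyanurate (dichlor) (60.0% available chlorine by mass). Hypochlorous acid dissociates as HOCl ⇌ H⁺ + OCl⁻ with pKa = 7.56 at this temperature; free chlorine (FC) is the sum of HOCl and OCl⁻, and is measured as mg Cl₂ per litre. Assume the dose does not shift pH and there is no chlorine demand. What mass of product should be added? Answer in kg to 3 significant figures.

Volume: 93,800 US gal × 3.785 L/gal = 355,033 L.
[OCl⁻]/[HOCl] = 10^(pH − pKa) = 10^(7.61 − 7.56) = 1.122; fraction as HOCl = 1/(1 + 1.122) = 0.4712.
Free chlorine required for 2.83 ppm HOCl: 2.83 / 0.4712 = 6.005 ppm.
FC to add: 6.005 − 0.8 = 5.205 mg/L as Cl₂.
Cl₂ equivalent: 5.205 mg/L × 355,033 L = 1848 g.
Product at 60.0% available Cl: 1848 / 0.6 = 3080 g.

3.08 kg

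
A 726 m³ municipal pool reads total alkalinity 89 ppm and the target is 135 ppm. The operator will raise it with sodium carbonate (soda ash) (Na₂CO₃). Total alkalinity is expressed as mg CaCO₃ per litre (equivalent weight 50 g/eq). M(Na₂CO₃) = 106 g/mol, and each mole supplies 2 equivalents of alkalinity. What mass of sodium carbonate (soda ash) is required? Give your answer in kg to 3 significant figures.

Volume: 726 m³ = 726,000 L.
Alkalinity to add: (135 − 89) = 46 mg/L as CaCO₃ × 726,000 L = 33,400 g as CaCO₃.
Equivalents: 33,400 g ÷ 50 g/eq = 667.9 eq.
Each mole of Na₂CO₃ supplies 2 eq, so 667.9 / 2 = 334 mol.
Mass: 334 mol × 106 g/mol = 35,400 g.

35.4 kg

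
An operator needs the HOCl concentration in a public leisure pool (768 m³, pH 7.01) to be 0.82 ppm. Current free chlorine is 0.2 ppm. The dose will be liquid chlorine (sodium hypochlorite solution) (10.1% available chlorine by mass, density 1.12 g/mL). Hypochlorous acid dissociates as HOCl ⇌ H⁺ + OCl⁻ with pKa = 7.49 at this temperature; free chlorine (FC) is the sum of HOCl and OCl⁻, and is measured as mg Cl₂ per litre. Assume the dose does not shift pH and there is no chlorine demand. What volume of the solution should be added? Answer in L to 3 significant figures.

6.05 L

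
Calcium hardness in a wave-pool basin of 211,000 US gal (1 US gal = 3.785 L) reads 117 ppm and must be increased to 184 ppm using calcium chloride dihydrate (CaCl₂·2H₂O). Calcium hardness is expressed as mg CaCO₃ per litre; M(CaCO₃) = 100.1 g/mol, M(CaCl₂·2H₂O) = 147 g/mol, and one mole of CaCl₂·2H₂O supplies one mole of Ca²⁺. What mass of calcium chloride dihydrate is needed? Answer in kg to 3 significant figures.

78.6 kg

Volume: 211,000 US gal × 3.785 L/gal = 798,635 L.
Hardness to add: (184 − 117) = 67 mg/L as CaCO₃ × 798,635 L = 53,510 g as CaCO₃.
Moles of Ca²⁺ (1 mol Ca²⁺ ≡ 1 mol CaCO₃): 53,510 / 100.1 g/mol = 534.6 mol.
Mass of CaCl₂·2H₂O: 534.6 × 147 = 78,580 g.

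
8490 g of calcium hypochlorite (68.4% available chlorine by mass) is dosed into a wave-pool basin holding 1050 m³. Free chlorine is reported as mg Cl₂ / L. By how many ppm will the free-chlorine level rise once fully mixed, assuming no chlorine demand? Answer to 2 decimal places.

5.53 ppm

Volume: 1050 m³ = 1,050,000 L.
Available chlorine delivered: 8490 g × 0.684 = 5807 g as Cl₂.
Concentration rise: 5807 g / 1,050,000 L = 5.531 mg/L = 5.53 ppm.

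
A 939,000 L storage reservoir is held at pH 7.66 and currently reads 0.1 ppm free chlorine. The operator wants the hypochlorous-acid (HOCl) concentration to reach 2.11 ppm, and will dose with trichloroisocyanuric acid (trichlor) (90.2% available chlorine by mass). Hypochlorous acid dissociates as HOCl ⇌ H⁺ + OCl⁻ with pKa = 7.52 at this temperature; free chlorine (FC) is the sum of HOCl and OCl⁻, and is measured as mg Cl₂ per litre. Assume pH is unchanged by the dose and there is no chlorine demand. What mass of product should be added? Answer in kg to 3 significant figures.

5.12 kg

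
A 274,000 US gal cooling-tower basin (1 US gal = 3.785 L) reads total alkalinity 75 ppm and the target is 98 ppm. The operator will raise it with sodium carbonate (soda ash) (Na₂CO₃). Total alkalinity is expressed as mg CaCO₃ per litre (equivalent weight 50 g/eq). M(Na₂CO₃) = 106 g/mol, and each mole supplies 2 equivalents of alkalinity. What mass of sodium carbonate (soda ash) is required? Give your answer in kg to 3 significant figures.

25.3 kg

Volume: 274,000 US gal × 3.785 L/gal = 1,037,090 L.
Alkalinity to add: (98 − 75) = 23 mg/L as CaCO₃ × 1,037,090 L = 23,850 g as CaCO₃.
Equivalents: 23,850 g ÷ 50 g/eq = 477.1 eq.
Each mole of Na₂CO₃ supplies 2 eq, so 477.1 / 2 = 238.5 mol.
Mass: 238.5 mol × 106 g/mol = 25,280 g.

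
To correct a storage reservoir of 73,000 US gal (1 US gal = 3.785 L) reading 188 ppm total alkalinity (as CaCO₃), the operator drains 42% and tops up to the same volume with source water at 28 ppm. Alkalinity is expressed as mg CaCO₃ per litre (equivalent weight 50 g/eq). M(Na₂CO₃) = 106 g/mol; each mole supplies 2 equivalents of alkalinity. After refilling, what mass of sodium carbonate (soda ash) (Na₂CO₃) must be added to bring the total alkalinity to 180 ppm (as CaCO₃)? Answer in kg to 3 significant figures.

17.3 kg

Volume: 73,000 US gal × 3.785 L/gal = 276,305 L.
After draining 42% and refilling: 188 × 0.58 + 28 × 0.42 = 120.8 ppm.
Deficit to target: 180 − 120.8 = 59.2 mg/L.
As CaCO₃: 59.2 mg/L × 276,305 L = 16,360 g; ÷ 50 g/eq ÷ 2 = 163.6 mol Na₂CO₃.
Mass: 163.6 × 106 = 17,340 g.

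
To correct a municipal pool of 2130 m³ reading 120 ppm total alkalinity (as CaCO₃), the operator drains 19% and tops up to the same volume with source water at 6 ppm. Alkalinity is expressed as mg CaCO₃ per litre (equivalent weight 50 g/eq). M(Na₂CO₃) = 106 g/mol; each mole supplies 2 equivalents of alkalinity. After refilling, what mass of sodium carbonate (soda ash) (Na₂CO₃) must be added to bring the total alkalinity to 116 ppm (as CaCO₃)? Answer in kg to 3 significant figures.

Volume: 2130 m³ = 2,130,000 L.
After draining 19% and refilling: 120 × 0.81 + 6 × 0.19 = 98.34 ppm.
Deficit to target: 116 − 98.34 = 17.66 mg/L.
As CaCO₃: 17.66 mg/L × 2,130,000 L = 37,620 g; ÷ 50 g/eq ÷ 2 = 376.2 mol Na₂CO₃.
Mass: 376.2 × 106 = 39,870 g.

39.9 kg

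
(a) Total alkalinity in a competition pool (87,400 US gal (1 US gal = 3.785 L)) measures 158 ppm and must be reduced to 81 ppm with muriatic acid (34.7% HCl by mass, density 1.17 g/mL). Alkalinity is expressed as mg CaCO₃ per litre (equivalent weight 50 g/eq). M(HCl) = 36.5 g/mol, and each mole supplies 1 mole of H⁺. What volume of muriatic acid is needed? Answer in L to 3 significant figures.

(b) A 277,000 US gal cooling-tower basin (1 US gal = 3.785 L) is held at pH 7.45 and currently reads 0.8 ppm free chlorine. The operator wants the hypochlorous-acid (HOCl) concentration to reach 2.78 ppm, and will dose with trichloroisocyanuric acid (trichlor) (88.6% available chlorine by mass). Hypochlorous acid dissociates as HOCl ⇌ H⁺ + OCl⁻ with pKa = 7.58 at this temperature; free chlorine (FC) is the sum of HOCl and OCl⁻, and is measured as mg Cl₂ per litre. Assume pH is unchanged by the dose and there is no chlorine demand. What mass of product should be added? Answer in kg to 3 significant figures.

(a) Volume: 87,400 US gal × 3.785 L/gal = 330,809 L.
(a) Alkalinity to neutralize: (158 − 81) = 77 mg/L as CaCO₃ × 330,809 L = 25,470 g as CaCO₃.
(a) Equivalents of H⁺ required: 25,470 ÷ 50 g/eq = 509.4 eq = 509.4 mol HCl.
(a) Mass of HCl: 509.4 × 36.5 = 18,590 g.
(a) Mass of 34.7% solution: 18,590 / 0.347 = 53,590 g.
(a) Volume: 53,590 g ÷ 1.17 g/mL = 45,800 mL.

(b) Volume: 277,000 US gal × 3.785 L/gal = 1,048,445 L.
(b) [OCl⁻]/[HOCl] = 10^(pH − pKa) = 10^(7.45 − 7.58) = 0.7413; fraction as HOCl = 1/(1 + 0.7413) = 0.5743.
(b) Free chlorine required for 2.78 ppm HOCl: 2.78 / 0.5743 = 4.841 ppm.
(b) FC to add: 4.841 − 0.8 = 4.041 mg/L as Cl₂.
(b) Cl₂ equivalent: 4.041 mg/L × 1,048,445 L = 4237 g.
(b) Product at 88.6% available Cl: 4237 / 0.886 = 4782 g.

(a) 45.8 L; (b) 4.78 kg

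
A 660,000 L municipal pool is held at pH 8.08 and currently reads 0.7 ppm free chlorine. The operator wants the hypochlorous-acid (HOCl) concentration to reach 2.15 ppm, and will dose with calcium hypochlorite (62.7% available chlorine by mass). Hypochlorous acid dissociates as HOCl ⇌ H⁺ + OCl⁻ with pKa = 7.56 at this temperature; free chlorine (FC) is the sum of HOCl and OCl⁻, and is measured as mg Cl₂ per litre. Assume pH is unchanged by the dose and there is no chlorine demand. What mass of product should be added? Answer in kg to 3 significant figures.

[OCl⁻]/[HOCl] = 10^(pH − pKa) = 10^(8.08 − 7.56) = 3.311; fraction as HOCl = 1/(1 + 3.311) = 0.2319.
Free chlorine required for 2.15 ppm HOCl: 2.15 / 0.2319 = 9.269 ppm.
FC to add: 9.269 − 0.7 = 8.569 mg/L as Cl₂.
Cl₂ equivalent: 8.569 mg/L × 660,000 L = 5656 g.
Product at 62.7% available Cl: 5656 / 0.627 = 9020 g.

9.02 kg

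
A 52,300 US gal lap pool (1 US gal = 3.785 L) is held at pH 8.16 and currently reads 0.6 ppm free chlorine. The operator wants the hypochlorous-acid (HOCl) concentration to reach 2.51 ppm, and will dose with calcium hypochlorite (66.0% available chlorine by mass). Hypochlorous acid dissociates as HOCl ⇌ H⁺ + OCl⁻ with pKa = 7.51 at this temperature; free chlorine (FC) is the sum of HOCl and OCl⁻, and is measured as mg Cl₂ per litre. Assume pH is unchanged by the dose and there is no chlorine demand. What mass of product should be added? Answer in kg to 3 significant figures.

Volume: 52,300 US gal × 3.785 L/gal = 197,956 L.
[OCl⁻]/[HOCl] = 10^(pH − pKa) = 10^(8.16 − 7.51) = 4.467; fraction as HOCl = 1/(1 + 4.467) = 0.1829.
Free chlorine required for 2.51 ppm HOCl: 2.51 / 0.1829 = 13.72 ppm.
FC to add: 13.72 − 0.6 = 13.12 mg/L as Cl₂.
Cl₂ equivalent: 13.12 mg/L × 197,956 L = 2598 g.
Product at 66.0% available Cl: 2598 / 0.66 = 3936 g.

3.94 kg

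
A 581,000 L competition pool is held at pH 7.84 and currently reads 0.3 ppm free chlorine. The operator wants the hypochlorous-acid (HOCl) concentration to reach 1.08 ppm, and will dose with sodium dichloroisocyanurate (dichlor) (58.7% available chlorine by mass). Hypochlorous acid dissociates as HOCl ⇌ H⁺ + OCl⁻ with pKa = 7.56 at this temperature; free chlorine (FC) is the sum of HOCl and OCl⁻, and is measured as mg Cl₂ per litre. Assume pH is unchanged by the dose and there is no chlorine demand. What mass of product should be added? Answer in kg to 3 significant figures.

2.81 kg

[OCl⁻]/[HOCl] = 10^(pH − pKa) = 10^(7.84 − 7.56) = 1.905; fraction as HOCl = 1/(1 + 1.905) = 0.3442.
Free chlorine required for 1.08 ppm HOCl: 1.08 / 0.3442 = 3.138 ppm.
FC to add: 3.138 − 0.3 = 2.838 mg/L as Cl₂.
Cl₂ equivalent: 2.838 mg/L × 581,000 L = 1649 g.
Product at 58.7% available Cl: 1649 / 0.587 = 2809 g.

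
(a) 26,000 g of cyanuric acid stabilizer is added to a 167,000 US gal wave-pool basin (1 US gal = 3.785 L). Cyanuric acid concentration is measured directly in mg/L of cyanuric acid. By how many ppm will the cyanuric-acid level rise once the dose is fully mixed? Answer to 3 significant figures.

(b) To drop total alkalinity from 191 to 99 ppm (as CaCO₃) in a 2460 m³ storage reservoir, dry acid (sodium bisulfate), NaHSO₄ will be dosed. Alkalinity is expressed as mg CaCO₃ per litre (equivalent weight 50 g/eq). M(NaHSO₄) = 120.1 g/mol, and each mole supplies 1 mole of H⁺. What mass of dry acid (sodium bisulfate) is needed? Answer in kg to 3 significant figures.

(a) Volume: 167,000 US gal × 3.785 L/gal = 632,095 L.
(a) Rise: 26,000 g / 632,095 L × 1000 = 41.13 mg/L.

(b) Volume: 2460 m³ = 2,460,000 L.
(b) Alkalinity to neutralize: (191 − 99) = 92 mg/L as CaCO₃ × 2,460,000 L = 226,300 g as CaCO₃.
(b) Equivalents of H⁺ required: 226,300 ÷ 50 g/eq = 4526 eq = 4526 mol NaHSO₄.
(b) Mass of NaHSO₄: 4526 × 120.1 = 543,600 g.

(a) 41.1 ppm; (b) 544 kg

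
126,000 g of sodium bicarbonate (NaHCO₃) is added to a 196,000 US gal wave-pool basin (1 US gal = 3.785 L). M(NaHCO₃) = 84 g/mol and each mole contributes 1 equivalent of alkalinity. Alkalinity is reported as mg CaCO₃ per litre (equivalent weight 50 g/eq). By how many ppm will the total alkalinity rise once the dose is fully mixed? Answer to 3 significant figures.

101 ppm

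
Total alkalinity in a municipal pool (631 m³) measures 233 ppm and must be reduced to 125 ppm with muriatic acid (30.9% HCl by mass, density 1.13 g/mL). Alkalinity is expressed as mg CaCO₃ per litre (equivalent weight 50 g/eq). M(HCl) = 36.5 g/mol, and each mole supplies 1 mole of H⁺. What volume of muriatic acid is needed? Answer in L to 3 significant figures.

Volume: 631 m³ = 631,000 L.
Alkalinity to neutralize: (233 − 125) = 108 mg/L as CaCO₃ × 631,000 L = 68,150 g as CaCO₃.
Equivalents of H⁺ required: 68,150 ÷ 50 g/eq = 1363 eq = 1363 mol HCl.
Mass of HCl: 1363 × 36.5 = 49,750 g.
Mass of 30.9% solution: 49,750 / 0.309 = 161,000 g.
Volume: 161,000 g ÷ 1.13 g/mL = 142,500 mL.

142 L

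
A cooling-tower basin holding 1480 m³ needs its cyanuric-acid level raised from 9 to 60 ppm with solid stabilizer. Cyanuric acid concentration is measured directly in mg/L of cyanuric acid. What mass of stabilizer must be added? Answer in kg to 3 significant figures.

Volume: 1480 m³ = 1,480,000 L.
CYA to add: (60 − 9) = 51 mg/L × 1,480,000 L = 75,480 g cyanuric acid.

75.5 kg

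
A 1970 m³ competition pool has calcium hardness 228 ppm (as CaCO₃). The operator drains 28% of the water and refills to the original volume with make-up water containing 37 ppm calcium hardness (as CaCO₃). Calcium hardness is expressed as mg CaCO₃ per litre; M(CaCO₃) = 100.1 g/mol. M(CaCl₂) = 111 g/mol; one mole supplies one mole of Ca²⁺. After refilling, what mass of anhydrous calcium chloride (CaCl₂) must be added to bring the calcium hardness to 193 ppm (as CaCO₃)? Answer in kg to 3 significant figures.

Volume: 1970 m³ = 1,970,000 L.
After draining 28% and refilling: 228 × 0.72 + 37 × 0.28 = 174.52 ppm.
Deficit to target: 193 − 174.52 = 18.48 mg/L.
As CaCO₃: 18.48 mg/L × 1,970,000 L = 36,410 g; ÷ 100.1 = 363.7 mol Ca²⁺.
Mass: 363.7 × 111 = 40,370 g.

40.4 kg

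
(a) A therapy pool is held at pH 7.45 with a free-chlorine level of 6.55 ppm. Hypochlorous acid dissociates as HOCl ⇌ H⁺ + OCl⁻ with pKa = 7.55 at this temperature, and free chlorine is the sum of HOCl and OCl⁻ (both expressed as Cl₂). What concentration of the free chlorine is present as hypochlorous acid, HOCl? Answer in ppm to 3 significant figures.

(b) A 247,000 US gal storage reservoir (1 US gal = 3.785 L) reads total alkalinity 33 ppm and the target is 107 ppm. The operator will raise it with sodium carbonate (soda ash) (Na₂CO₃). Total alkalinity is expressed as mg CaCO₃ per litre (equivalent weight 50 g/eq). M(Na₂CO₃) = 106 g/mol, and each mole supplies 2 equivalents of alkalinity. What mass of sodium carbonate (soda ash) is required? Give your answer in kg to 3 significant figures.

(a) [OCl⁻]/[HOCl] = 10^(pH − pKa) = 10^(7.45 − 7.55) = 10^-0.10 = 0.7943.
(a) Fraction as HOCl = 1 / (1 + 0.7943) = 0.5573.
(a) HOCl = 0.5573 × 6.55 ppm = 3.65 ppm.

(b) Volume: 247,000 US gal × 3.785 L/gal = 934,895 L.
(b) Alkalinity to add: (107 − 33) = 74 mg/L as CaCO₃ × 934,895 L = 69,180 g as CaCO₃.
(b) Equivalents: 69,180 g ÷ 50 g/eq = 1384 eq.
(b) Each mole of Na₂CO₃ supplies 2 eq, so 1384 / 2 = 691.8 mol.
(b) Mass: 691.8 mol × 106 g/mol = 73,330 g.

(a) 3.65 ppm; (b) 73.3 kg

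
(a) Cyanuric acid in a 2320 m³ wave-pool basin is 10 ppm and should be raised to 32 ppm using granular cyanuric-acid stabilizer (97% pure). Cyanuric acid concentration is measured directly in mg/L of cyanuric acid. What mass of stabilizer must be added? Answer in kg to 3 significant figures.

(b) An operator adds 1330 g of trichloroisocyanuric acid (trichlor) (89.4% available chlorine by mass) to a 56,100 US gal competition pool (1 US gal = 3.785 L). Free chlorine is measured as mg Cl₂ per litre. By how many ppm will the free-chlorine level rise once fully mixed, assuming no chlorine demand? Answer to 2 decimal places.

(a) Volume: 2320 m³ = 2,320,000 L.
(a) CYA to add: (32 − 10) = 22 mg/L × 2,320,000 L = 51,040 g cyanuric acid.
(a) At 97% purity: 51,040 / 0.97 = 52,620 g product.

(b) Volume: 56,100 US gal × 3.785 L/gal = 212,338 L.
(b) Available chlorine delivered: 1330 g × 0.894 = 1189 g as Cl₂.
(b) Concentration rise: 1189 g / 212,338 L = 5.6 mg/L = 5.60 ppm.

(a) 52.6 kg; (b) 5.60 ppm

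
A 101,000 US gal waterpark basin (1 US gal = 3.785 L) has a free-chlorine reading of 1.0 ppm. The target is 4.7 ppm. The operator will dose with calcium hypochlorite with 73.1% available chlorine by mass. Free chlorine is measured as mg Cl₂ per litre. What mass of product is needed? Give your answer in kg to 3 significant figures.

Volume: 101,000 US gal × 3.785 L/gal = 382,285 L.
Chlorine deficit: 4.7 − 1.0 = 3.7 ppm = 3.7 mg/L as Cl₂.
Cl₂ equivalent needed: 3.7 mg/L × 382,285 L = 1,414,000 mg = 1414 g.
Product at 73.1% available chlorine: 1414 / 0.731 = 1935 g.

1.93 kg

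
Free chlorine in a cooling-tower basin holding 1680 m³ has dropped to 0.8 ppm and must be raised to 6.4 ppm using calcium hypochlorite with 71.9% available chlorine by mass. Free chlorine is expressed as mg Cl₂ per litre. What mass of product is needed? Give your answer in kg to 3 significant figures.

13.1 kg

Volume: 1680 m³ = 1,680,000 L.
Chlorine deficit: 6.4 − 0.8 = 5.6 ppm = 5.6 mg/L as Cl₂.
Cl₂ equivalent needed: 5.6 mg/L × 1,680,000 L = 9,408,000 mg = 9408 g.
Product at 71.9% available chlorine: 9408 / 0.719 = 13,080 g.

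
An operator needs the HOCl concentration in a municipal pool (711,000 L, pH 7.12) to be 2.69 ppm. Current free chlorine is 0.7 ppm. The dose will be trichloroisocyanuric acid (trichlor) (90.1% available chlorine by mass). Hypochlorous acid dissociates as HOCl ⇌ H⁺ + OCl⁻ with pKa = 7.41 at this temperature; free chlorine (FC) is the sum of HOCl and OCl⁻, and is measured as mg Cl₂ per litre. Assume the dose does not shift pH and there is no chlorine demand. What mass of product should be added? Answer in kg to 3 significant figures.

2.66 kg

[OCl⁻]/[HOCl] = 10^(pH − pKa) = 10^(7.12 − 7.41) = 0.5129; fraction as HOCl = 1/(1 + 0.5129) = 0.661.
Free chlorine required for 2.69 ppm HOCl: 2.69 / 0.661 = 4.07 ppm.
FC to add: 4.07 − 0.7 = 3.37 mg/L as Cl₂.
Cl₂ equivalent: 3.37 mg/L × 711,000 L = 2396 g.
Product at 90.1% available Cl: 2396 / 0.901 = 2659 g.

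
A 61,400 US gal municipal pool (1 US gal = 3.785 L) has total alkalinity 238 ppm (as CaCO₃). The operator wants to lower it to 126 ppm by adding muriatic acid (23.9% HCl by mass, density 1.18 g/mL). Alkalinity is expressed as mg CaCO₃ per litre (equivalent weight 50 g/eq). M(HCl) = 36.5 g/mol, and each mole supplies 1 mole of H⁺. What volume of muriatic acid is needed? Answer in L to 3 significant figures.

67.4 L

Volume: 61,400 US gal × 3.785 L/gal = 232,399 L.
Alkalinity to neutralize: (238 − 126) = 112 mg/L as CaCO₃ × 232,399 L = 26,030 g as CaCO₃.
Equivalents of H⁺ required: 26,030 ÷ 50 g/eq = 520.6 eq = 520.6 mol HCl.
Mass of HCl: 520.6 × 36.5 = 19,000 g.
Mass of 23.9% solution: 19,000 / 0.239 = 79,500 g.
Volume: 79,500 g ÷ 1.18 g/mL = 67,370 mL.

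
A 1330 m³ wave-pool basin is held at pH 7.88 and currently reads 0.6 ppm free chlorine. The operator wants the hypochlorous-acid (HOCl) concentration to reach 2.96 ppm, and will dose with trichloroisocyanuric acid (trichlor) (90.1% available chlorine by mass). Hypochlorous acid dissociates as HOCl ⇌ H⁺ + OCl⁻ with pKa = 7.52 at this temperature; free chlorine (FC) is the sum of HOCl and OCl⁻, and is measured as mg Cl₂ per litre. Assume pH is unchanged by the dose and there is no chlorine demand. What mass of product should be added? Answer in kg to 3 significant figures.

13.5 kg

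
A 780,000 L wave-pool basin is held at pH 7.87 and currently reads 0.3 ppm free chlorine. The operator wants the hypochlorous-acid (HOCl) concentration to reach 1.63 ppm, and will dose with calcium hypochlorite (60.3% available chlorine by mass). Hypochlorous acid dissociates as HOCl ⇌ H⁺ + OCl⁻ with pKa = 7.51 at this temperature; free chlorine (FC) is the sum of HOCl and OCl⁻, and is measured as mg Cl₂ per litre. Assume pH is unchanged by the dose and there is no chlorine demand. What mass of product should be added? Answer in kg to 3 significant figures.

6.55 kg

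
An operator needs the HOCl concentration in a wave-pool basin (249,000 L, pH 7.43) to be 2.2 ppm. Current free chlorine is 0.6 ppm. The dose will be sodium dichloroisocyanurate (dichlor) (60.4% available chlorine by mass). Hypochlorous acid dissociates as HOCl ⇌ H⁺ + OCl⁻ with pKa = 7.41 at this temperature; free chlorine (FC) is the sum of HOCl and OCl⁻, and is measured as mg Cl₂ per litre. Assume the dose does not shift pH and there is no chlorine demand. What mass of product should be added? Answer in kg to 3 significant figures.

[OCl⁻]/[HOCl] = 10^(pH − pKa) = 10^(7.43 − 7.41) = 1.047; fraction as HOCl = 1/(1 + 1.047) = 0.4885.
Free chlorine required for 2.2 ppm HOCl: 2.2 / 0.4885 = 4.504 ppm.
FC to add: 4.504 − 0.6 = 3.904 mg/L as Cl₂.
Cl₂ equivalent: 3.904 mg/L × 249,000 L = 972 g.
Product at 60.4% available Cl: 972 / 0.604 = 1609 g.

1.61 kg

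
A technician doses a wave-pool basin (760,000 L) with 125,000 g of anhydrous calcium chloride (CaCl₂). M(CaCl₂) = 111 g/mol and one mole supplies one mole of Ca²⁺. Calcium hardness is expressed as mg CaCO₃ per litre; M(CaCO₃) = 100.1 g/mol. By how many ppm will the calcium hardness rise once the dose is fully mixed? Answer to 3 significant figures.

Moles of Ca²⁺: 125,000 g ÷ 111 g/mol = 1126 mol.
As CaCO₃: 1126 mol × 100.1 g/mol = 112,700 g.
Rise: 112,700 g / 760,000 L × 1000 = 148.3 mg/L.

148 ppm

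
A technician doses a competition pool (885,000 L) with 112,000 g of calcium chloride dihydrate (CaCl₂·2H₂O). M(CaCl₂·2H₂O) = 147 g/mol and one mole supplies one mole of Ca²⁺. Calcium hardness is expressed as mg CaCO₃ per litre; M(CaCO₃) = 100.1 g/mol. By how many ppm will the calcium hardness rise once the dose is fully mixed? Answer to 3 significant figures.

86.2 ppm

Moles of Ca²⁺: 112,000 g ÷ 147 g/mol = 761.9 mol.
As CaCO₃: 761.9 mol × 100.1 g/mol = 76,270 g.
Rise: 76,270 g / 885,000 L × 1000 = 86.18 mg/L.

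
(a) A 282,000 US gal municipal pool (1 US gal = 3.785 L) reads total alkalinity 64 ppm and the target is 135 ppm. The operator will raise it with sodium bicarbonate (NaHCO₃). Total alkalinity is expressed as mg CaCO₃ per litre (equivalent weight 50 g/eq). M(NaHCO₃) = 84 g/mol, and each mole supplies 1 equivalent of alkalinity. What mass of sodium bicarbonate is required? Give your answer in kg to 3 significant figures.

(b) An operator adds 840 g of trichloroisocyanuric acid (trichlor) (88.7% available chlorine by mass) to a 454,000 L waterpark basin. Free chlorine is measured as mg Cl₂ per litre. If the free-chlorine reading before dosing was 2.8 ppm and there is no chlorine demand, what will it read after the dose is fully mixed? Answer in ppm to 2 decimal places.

(a) 127 kg; (b) 4.44 ppm

(a) Volume: 282,000 US gal × 3.785 L/gal = 1,067,370 L.
(a) Alkalinity to add: (135 − 64) = 71 mg/L as CaCO₃ × 1,067,370 L = 75,780 g as CaCO₃.
(a) Equivalents: 75,780 g ÷ 50 g/eq = 1516 eq.
(a) NaHCO₃ supplies 1 eq per mole → 1516 mol.
(a) Mass: 1516 mol × 84 g/mol = 127,300 g.

(b) Available chlorine delivered: 840 g × 0.887 = 745.1 g as Cl₂.
(b) Concentration rise: 745.1 g / 454,000 L = 1.641 mg/L = 1.64 ppm.
(b) Final FC: 2.8 + 1.64 = 4.44 ppm.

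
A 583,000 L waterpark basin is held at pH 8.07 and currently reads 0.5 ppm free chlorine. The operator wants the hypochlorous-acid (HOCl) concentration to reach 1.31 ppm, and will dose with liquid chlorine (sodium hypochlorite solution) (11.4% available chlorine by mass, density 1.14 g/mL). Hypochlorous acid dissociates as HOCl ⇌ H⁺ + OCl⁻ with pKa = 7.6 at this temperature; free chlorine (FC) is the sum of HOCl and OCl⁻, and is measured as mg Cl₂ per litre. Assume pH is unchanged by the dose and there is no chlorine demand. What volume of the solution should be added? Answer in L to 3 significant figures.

[OCl⁻]/[HOCl] = 10^(pH − pKa) = 10^(8.07 − 7.6) = 2.951; fraction as HOCl = 1/(1 + 2.951) = 0.2531.
Free chlorine required for 1.31 ppm HOCl: 1.31 / 0.2531 = 5.176 ppm.
FC to add: 5.176 − 0.5 = 4.676 mg/L as Cl₂.
Cl₂ equivalent: 4.676 mg/L × 583,000 L = 2726 g.
Product at 11.4% available Cl: 2726 / 0.114 = 23,910 g.
Volume: 23,910 g ÷ 1.14 g/mL = 20,980 mL.

21.0 L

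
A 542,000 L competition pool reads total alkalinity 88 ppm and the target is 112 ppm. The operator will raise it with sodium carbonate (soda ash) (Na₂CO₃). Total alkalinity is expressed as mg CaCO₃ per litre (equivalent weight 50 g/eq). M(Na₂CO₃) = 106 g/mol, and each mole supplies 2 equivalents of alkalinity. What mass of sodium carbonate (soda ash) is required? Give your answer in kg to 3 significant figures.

Alkalinity to add: (112 − 88) = 24 mg/L as CaCO₃ × 542,000 L = 13,010 g as CaCO₃.
Equivalents: 13,010 g ÷ 50 g/eq = 260.2 eq.
Each mole of Na₂CO₃ supplies 2 eq, so 260.2 / 2 = 130.1 mol.
Mass: 130.1 mol × 106 g/mol = 13,790 g.

13.8 kg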